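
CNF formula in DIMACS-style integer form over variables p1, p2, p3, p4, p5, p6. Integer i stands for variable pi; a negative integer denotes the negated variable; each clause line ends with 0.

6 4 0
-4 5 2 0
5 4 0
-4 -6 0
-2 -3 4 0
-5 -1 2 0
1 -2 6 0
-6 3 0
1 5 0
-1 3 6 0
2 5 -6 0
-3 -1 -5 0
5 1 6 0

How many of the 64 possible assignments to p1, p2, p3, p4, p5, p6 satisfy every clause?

4

The models are:
  p1=F p2=F p3=F p4=T p5=T p6=F
  p1=F p2=F p3=T p4=F p5=T p6=T
  p1=F p2=F p3=T p4=T p5=T p6=F
  p1=T p2=T p3=T p4=T p5=F p6=F
That's 4 in total.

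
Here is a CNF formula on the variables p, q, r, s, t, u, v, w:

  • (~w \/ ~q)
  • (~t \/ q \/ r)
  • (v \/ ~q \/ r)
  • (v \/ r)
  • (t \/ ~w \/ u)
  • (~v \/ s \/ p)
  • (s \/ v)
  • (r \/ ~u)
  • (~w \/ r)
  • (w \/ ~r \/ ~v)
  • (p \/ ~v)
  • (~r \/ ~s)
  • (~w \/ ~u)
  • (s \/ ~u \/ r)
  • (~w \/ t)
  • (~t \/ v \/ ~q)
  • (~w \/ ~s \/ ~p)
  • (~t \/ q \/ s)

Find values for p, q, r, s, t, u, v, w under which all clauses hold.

Try p = True.
The remaining clauses are satisfied by q = False, r = False, s = True, t = False, u = False, v = True, w = False.
Check each clause:
  1. (~q \/ ~w) — ~w is true.
  2. (~t \/ r \/ q) — ~t is true.
  3. (v \/ r \/ ~q) — ~q is true.
  4. (v \/ r) — v is true.
  5. (u \/ t \/ ~w) — ~w is true.
  6. (~v \/ p \/ s) — p is true.
  7. (s \/ v) — s is true.
  8. (~u \/ r) — ~u is true.
  9. (r \/ ~w) — ~w is true.
  10. (w \/ ~r \/ ~v) — ~r is true.
  11. (p \/ ~v) — p is true.
  12. (~r \/ ~s) — ~r is true.
  13. (~u \/ ~w) — ~w is true.
  14. (r \/ s \/ ~u) — ~u is true.
  15. (~w \/ t) — ~w is true.
  16. (~t \/ ~q \/ v) — ~t is true.
  17. (~w \/ ~p \/ ~s) — ~w is true.
  18. (q \/ s \/ ~t) — ~t is true.

p=T, q=F, r=F, s=T, t=F, u=F, v=T, w=F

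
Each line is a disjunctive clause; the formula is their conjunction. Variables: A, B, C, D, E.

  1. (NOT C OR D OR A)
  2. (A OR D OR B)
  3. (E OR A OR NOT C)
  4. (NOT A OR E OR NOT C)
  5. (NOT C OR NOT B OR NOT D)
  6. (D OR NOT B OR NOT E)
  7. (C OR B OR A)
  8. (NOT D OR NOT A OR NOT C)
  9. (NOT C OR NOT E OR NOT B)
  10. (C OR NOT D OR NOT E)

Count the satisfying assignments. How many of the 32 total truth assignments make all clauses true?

9

Case analysis on C and A:
  C=1, A=1: remaining (B,D,E) ∈ {(0,0,1)} — 1.
  C=1, A=0: remaining (B,D,E) ∈ {(0,1,1)} — 1.
  C=0, A=1: 5 of the 8 assignments to (B,D,E) work.
  C=0, A=0: remaining (B,D,E) ∈ {(1,0,0); (1,1,0)} — 2.
Total: 1 + 1 + 5 + 2 = 9.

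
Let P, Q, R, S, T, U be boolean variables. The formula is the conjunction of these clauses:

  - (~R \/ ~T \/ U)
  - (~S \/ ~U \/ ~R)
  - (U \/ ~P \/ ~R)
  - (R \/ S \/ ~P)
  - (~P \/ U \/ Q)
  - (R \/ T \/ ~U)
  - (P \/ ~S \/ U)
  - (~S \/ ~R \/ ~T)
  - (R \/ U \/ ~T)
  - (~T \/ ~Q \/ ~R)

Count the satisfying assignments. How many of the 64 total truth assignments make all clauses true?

Case analysis on R and U:
  R=T, U=T: P free; 3 ways for (Q,S,T) × 2^1 = 6.
  R=T, U=F: remaining (P,Q,S,T) ∈ {(F,F,F,F); (F,T,F,F)} — 2.
  R=F, U=T: Q free; 3 ways for (P,S,T) × 2^1 = 6.
  R=F, U=F: remaining (P,Q,S,T) ∈ {(F,F,F,F); (F,T,F,F); (T,T,T,F)} — 3.
Total: 6 + 2 + 6 + 3 = 17.

17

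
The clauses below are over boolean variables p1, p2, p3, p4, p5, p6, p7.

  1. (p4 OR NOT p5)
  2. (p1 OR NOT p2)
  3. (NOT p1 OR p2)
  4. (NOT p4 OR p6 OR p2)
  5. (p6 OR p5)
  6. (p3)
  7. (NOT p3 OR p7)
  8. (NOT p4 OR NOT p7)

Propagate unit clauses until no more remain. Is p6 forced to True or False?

Unit clause (p3) sets p3 = True.
(p7 OR NOT p3): since p3 = True, the clause reduces to (p7). p7 = True.
In (NOT p7 OR NOT p4), NOT p7 is now false; NOT p4 must hold, so p4 = False.
In (NOT p5 OR p4), p4 is now false; NOT p5 must hold, so p5 = False.
In (p5 OR p6), p5 is now false; p6 must hold, so p6 = True.

True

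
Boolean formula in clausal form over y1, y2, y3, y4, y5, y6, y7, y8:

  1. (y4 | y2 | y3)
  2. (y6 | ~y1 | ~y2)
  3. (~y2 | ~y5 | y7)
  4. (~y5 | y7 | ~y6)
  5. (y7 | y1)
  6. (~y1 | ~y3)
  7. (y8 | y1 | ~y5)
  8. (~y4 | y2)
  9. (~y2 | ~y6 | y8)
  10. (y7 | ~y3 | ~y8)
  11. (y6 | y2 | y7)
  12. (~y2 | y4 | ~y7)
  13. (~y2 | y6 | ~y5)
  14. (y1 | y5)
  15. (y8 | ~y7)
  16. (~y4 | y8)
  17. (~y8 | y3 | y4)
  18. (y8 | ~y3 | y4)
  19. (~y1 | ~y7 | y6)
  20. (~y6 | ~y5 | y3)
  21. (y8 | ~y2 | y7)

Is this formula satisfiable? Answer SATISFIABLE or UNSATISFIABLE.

Branch on y1: take y1 = False.
  then y7 is forced to True.
  then y5 is forced to True.
  then y8 is forced to True.
For the remaining variables, y2 = True, y3 = True, y4 = True, y6 = True works.
Every clause has at least one true literal under this assignment.
So y1=0, y2=1, y3=1, y4=1, y5=1, y6=1, y7=1, y8=1 is a satisfying assignment.

SATISFIABLE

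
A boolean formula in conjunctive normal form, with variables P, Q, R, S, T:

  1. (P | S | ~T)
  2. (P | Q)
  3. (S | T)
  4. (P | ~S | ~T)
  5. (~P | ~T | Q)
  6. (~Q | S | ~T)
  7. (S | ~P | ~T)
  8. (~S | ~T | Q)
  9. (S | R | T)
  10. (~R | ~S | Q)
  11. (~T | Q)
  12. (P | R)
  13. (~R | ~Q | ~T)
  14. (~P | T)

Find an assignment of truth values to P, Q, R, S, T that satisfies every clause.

P = True, Q = True, R = False, S = True, T = True

Check each clause:
  1. (P | ~T | S) — P is true.
  2. (Q | P) — P is true.
  3. (S | T) — S is true.
  4. (P | ~S | ~T) — P is true.
  5. (~T | Q | ~P) — Q is true.
  6. (S | ~T | ~Q) — S is true.
  7. (~T | ~P | S) — S is true.
  8. (~S | Q | ~T) — Q is true.
  9. (T | R | S) — S is true.
  10. (Q | ~R | ~S) — Q is true.
  11. (Q | ~T) — Q is true.
  12. (R | P) — P is true.
  13. (~R | ~T | ~Q) — ~R is true.
  14. (~P | T) — T is true.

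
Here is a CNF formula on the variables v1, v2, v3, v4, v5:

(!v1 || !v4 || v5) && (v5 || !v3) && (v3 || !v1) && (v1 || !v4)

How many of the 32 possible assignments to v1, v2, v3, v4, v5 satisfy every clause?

10

Split on v1, then v3.
  v1=1, v3=1: remaining (v2,v4,v5) ∈ {(0,0,1); (0,1,1); (1,0,1); (1,1,1)} — 4.
  v1=1, v3=0: a clause becomes empty — 0.
  v1=0, v3=1: remaining (v2,v4,v5) ∈ {(0,0,1); (1,0,1)} — 2.
  v1=0, v3=0: remaining (v2,v4,v5) ∈ {(0,0,0); (0,0,1); (1,0,0); (1,0,1)} — 4.
Total: 4 + 0 + 2 + 4 = 10.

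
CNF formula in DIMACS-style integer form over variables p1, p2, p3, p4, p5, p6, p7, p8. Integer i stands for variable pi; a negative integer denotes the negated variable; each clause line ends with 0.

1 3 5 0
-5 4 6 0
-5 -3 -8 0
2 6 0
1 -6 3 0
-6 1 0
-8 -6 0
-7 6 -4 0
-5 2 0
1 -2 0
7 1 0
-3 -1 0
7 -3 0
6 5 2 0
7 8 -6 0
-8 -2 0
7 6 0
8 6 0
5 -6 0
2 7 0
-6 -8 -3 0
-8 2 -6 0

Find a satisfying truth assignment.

p1=True, p2=True, p3=False, p4=True, p5=True, p6=True, p7=True, p8=False

Check each clause:
  1. (p1 || p5 || p3) — p1 is true.
  2. (p4 || p6 || !p5) — p4 is true.
  3. (!p8 || !p3 || !p5) — !p8 is true.
  4. (p2 || p6) — p2 is true.
  5. (p1 || p3 || !p6) — p1 is true.
  6. (!p6 || p1) — p1 is true.
  7. (!p6 || !p8) — !p8 is true.
  8. (!p4 || !p7 || p6) — p6 is true.
  9. (!p5 || p2) — p2 is true.
  10. (!p2 || p1) — p1 is true.
  11. (p1 || p7) — p1 is true.
  12. (!p1 || !p3) — !p3 is true.
  13. (!p3 || p7) — !p3 is true.
  14. (p5 || p6 || p2) — p2 is true.
  15. (!p6 || p8 || p7) — p7 is true.
  16. (!p2 || !p8) — !p8 is true.
  17. (p6 || p7) — p6 is true.
  18. (p8 || p6) — p6 is true.
  19. (p5 || !p6) — p5 is true.
  20. (p2 || p7) — p2 is true.
  21. (!p6 || !p3 || !p8) — !p8 is true.
  22. (p2 || !p8 || !p6) — !p8 is true.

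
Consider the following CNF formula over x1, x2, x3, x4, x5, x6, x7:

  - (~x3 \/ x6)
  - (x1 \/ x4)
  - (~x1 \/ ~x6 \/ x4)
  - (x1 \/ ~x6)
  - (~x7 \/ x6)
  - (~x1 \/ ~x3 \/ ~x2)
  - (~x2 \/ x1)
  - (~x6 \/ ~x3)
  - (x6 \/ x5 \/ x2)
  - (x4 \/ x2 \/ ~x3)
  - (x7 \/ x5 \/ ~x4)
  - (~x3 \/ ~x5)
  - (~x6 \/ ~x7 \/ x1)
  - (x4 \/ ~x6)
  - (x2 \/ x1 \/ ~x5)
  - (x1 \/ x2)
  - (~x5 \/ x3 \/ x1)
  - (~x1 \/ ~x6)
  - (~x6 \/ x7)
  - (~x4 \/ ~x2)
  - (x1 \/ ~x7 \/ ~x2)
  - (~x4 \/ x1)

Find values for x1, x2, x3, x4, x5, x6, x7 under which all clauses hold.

Set x1 = True and propagate.
  then x6 is forced to False.
  then x3 is forced to False.
  then x7 is forced to False.
Set x2 = True and propagate.
  then x4 is forced to False.
x5 is now unconstrained; take x5 = False.

x1=True  x2=True  x3=False  x4=False  x5=False  x6=False  x7=False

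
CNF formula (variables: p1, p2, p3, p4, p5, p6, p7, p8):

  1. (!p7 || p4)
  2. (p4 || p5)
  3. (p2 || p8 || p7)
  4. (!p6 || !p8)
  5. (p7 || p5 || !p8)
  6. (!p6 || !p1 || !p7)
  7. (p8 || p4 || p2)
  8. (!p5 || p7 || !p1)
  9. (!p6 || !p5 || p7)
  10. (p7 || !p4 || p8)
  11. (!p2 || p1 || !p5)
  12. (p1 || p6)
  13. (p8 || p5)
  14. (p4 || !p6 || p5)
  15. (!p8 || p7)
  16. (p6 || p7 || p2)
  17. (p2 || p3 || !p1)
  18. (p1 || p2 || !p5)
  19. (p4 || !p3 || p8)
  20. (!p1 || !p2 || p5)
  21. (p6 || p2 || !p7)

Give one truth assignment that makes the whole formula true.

Branch on p1: take p1 = True.
Branch on p2: take p2 = True.
  then p5 is forced to True.
  then p7 is forced to True.
  then p4 is forced to True.
  then p6 is forced to False.
p3, p8 are now unconstrained; take p3 = False, p8 = True.
Every clause has at least one true literal under this assignment.

p1=1  p2=1  p3=0  p4=1  p5=1  p6=0  p7=1  p8=1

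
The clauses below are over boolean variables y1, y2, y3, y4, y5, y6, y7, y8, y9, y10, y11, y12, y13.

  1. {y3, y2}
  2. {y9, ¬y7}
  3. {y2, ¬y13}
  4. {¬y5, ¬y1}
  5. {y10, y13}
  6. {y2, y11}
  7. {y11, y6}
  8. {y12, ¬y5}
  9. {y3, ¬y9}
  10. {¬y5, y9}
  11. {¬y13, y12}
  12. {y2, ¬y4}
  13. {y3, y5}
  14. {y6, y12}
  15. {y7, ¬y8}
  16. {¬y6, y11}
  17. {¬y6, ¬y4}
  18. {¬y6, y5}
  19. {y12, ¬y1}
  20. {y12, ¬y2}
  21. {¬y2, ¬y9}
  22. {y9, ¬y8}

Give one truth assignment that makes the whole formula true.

Pure literal: y3 appears only positively; assign y3 = True.
Pure literal: y8 appears only negated; assign y8 = False.
Branch on y1: take y1 = True.
  then y5 is forced to False.
  then y6 is forced to False.
  then y11 is forced to True.
  then y12 is forced to True.
Try y2 = True.
  then y9 is forced to False.
  then y7 is forced to False.
Branch on y10: take y10 = True.
y4, y13 are now unconstrained; take y4 = True, y13 = True.

y1=T  y2=T  y3=T  y4=T  y5=F  y6=F  y7=F  y8=F  y9=F  y10=T  y11=T  y12=T  y13=T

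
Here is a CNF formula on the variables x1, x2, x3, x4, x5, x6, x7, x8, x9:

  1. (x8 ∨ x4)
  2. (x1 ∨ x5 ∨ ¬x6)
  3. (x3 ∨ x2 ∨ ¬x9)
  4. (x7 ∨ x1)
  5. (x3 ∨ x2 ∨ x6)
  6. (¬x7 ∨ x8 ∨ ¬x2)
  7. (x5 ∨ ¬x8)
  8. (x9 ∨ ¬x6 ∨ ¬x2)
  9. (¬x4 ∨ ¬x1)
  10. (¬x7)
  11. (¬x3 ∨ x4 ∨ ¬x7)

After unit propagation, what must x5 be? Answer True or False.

True

(¬x7) is a unit clause: x7 = False.
In (x1 ∨ x7), x7 is now false; x1 must hold, so x1 = True.
(¬x4 ∨ ¬x1) with x1 = True leaves only ¬x4, so x4 = False.
(x4 ∨ x8): since x4 = False, the clause reduces to (x8). x8 = True.
(x5 ∨ ¬x8) with x8 = True leaves only x5, so x5 = True.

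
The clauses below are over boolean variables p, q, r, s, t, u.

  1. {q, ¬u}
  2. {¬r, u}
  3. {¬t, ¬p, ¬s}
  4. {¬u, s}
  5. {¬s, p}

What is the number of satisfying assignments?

Case analysis on s and u:
  s=1, u=1: remaining (p,q,r,t) ∈ {(1,1,0,0); (1,1,1,0)} — 2.
  s=1, u=0: remaining (p,q,r,t) ∈ {(1,0,0,0); (1,1,0,0)} — 2.
  s=0, u=1: a clause becomes empty — 0.
  s=0, u=0: forces r=0; p, q, t free → 2^3 = 8.
Total: 2 + 2 + 0 + 8 = 12.

12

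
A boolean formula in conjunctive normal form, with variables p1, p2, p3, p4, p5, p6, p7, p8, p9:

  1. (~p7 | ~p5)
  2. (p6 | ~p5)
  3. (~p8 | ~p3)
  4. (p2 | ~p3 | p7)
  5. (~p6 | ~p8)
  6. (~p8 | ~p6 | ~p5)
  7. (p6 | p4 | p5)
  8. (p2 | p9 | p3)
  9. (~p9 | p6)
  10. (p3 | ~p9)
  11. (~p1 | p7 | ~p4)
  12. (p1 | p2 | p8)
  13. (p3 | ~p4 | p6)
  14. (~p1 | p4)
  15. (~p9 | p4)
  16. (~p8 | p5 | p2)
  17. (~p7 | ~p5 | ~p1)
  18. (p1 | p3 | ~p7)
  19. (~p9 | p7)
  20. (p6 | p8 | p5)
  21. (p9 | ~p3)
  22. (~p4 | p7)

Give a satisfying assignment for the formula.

p1=F, p2=T, p3=F, p4=F, p5=F, p6=T, p7=F, p8=F, p9=F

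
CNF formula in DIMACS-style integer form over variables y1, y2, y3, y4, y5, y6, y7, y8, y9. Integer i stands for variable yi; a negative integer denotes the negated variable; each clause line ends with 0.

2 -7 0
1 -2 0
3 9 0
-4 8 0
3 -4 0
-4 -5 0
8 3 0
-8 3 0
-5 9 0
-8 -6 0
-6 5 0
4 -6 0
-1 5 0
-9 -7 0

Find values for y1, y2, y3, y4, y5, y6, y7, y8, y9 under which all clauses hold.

y1 = False, y2 = False, y3 = True, y4 = False, y5 = False, y6 = False, y7 = False, y8 = True, y9 = False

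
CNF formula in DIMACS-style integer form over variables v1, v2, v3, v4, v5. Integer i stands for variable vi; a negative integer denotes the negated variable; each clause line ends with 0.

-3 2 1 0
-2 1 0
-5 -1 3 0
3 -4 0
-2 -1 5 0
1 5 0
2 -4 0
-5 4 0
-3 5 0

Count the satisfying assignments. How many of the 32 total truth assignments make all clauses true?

2

The models are:
  v1=1 v2=0 v3=0 v4=0 v5=0
  v1=1 v2=1 v3=1 v4=1 v5=1
That's 2 in total.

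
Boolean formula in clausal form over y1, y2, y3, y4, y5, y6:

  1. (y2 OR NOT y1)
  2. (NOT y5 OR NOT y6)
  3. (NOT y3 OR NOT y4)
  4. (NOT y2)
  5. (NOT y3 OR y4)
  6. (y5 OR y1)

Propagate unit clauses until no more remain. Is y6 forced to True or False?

(NOT y2) is a unit clause: y2 = False.
From (NOT y1 OR y2) and y2 = False: y1 = False.
From (y5 OR y1) and y1 = False: y5 = True.
From (NOT y6 OR NOT y5) and y5 = True: y6 = False.

False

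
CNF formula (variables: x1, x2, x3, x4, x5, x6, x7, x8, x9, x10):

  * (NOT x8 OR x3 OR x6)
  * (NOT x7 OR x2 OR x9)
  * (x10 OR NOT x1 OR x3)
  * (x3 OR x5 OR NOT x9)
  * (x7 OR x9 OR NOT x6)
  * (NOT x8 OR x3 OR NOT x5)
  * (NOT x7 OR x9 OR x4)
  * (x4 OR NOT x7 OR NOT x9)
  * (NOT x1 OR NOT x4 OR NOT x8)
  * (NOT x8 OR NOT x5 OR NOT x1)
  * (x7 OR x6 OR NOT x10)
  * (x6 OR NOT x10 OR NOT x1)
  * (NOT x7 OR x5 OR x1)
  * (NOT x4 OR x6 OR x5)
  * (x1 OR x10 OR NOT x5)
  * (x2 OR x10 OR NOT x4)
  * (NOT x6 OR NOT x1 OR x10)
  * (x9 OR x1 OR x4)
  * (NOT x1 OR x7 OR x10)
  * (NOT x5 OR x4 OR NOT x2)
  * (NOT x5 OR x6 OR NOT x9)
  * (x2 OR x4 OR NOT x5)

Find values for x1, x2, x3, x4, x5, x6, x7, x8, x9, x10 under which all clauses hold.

x1=F  x2=F  x3=T  x4=T  x5=T  x6=T  x7=T  x8=F  x9=T  x10=T

Check each clause:
  1. (x3 OR x6 OR NOT x8) — NOT x8 is true.
  2. (x2 OR x9 OR NOT x7) — x9 is true.
  3. (x10 OR NOT x1 OR x3) — x10 is true.
  4. (NOT x9 OR x3 OR x5) — x3 is true.
  5. (NOT x6 OR x9 OR x7) — x9 is true.
  6. (NOT x8 OR NOT x5 OR x3) — NOT x8 is true.
  7. (x4 OR NOT x7 OR x9) — x4 is true.
  8. (x4 OR NOT x9 OR NOT x7) — x4 is true.
  9. (NOT x1 OR NOT x4 OR NOT x8) — NOT x8 is true.
  10. (NOT x1 OR NOT x8 OR NOT x5) — NOT x8 is true.
  11. (NOT x10 OR x7 OR x6) — x7 is true.
  12. (NOT x1 OR NOT x10 OR x6) — x6 is true.
  13. (x1 OR NOT x7 OR x5) — x5 is true.
  14. (x6 OR x5 OR NOT x4) — x5 is true.
  15. (x10 OR x1 OR NOT x5) — x10 is true.
  16. (x10 OR x2 OR NOT x4) — x10 is true.
  17. (x10 OR NOT x6 OR NOT x1) — x10 is true.
  18. (x9 OR x4 OR x1) — x4 is true.
  19. (NOT x1 OR x7 OR x10) — x10 is true.
  20. (NOT x5 OR NOT x2 OR x4) — x4 is true.
  21. (NOT x9 OR NOT x5 OR x6) — x6 is true.
  22. (x2 OR x4 OR NOT x5) — x4 is true.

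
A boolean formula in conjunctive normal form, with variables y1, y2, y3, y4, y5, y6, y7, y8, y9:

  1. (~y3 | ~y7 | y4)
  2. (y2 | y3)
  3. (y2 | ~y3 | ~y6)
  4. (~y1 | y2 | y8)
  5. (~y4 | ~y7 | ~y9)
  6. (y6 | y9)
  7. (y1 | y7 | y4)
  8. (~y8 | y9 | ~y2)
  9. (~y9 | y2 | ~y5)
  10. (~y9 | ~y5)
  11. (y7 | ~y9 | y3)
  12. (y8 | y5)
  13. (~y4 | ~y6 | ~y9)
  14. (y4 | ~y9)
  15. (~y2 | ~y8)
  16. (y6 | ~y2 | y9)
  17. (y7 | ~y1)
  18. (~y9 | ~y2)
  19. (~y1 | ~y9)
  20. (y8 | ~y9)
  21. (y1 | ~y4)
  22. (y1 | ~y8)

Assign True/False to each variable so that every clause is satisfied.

y1=0, y2=1, y3=0, y4=0, y5=1, y6=1, y7=1, y8=0, y9=0

Check each clause:
  1. (~y7 | ~y3 | y4) — ~y3 is true.
  2. (y3 | y2) — y2 is true.
  3. (y2 | ~y6 | ~y3) — y2 is true.
  4. (y2 | y8 | ~y1) — y2 is true.
  5. (~y4 | ~y9 | ~y7) — ~y4 is true.
  6. (y6 | y9) — y6 is true.
  7. (y1 | y7 | y4) — y7 is true.
  8. (y9 | ~y2 | ~y8) — ~y8 is true.
  9. (y2 | ~y9 | ~y5) — y2 is true.
  10. (~y5 | ~y9) — ~y9 is true.
  11. (y3 | ~y9 | y7) — y7 is true.
  12. (y8 | y5) — y5 is true.
  13. (~y9 | ~y4 | ~y6) — ~y4 is true.
  14. (~y9 | y4) — ~y9 is true.
  15. (~y8 | ~y2) — ~y8 is true.
  16. (y9 | y6 | ~y2) — y6 is true.
  17. (~y1 | y7) — ~y1 is true.
  18. (~y9 | ~y2) — ~y9 is true.
  19. (~y9 | ~y1) — ~y1 is true.
  20. (~y9 | y8) — ~y9 is true.
  21. (~y4 | y1) — ~y4 is true.
  22. (~y8 | y1) — ~y8 is true.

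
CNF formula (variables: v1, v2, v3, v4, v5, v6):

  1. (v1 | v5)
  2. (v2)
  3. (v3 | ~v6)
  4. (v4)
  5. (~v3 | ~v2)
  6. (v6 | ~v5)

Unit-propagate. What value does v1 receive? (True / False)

(v2) is a unit clause: v2 = True.
(v4) is a unit clause: v4 = True.
From (~v2 | ~v3) and v2 = True: v3 = False.
(~v6 | v3) with v3 = False leaves only ~v6, so v6 = False.
(v6 | ~v5): since v6 = False, the clause reduces to (~v5). v5 = False.
(v5 | v1) with v5 = False leaves only v1, so v1 = True.

True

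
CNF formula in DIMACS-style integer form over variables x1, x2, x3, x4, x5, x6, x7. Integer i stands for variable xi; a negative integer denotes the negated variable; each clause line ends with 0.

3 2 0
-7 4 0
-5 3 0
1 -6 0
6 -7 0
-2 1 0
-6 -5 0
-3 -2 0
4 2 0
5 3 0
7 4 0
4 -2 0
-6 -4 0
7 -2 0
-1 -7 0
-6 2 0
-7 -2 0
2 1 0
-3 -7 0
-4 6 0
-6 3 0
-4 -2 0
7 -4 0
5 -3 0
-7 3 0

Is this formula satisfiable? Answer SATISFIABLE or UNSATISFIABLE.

UNSATISFIABLE

x2 = True:
  propagation gives x1=True, x3=False, x5=False; an empty clause results — contradiction.
x2 = False:
  propagation gives x3=True, x4=True, x6=False; an empty clause results — contradiction.
Every branch closes, so no satisfying assignment exists.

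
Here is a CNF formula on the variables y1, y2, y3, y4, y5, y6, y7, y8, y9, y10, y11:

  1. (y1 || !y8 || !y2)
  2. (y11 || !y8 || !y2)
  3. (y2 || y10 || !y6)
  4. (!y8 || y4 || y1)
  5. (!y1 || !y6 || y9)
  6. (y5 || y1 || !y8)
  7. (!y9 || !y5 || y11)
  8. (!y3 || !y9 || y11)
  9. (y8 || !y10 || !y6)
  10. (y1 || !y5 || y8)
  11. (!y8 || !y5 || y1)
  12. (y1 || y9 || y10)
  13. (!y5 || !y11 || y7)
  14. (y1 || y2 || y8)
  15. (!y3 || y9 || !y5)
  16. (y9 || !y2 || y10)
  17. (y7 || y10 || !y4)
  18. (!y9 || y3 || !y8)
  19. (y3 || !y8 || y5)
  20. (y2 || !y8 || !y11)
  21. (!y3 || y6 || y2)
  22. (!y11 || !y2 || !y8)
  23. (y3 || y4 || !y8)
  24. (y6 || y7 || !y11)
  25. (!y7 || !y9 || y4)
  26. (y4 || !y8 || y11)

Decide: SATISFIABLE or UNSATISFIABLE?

Set y1 = True and propagate.
For the remaining variables, y2 = True, y3 = False, y4 = True, y5 = False, y6 = True, y7 = True, y8 = False, y9 = True, y10 = False, y11 = False works.
Every clause has at least one true literal under this assignment.
So y1=True, y2=True, y3=False, y4=True, y5=False, y6=True, y7=True, y8=False, y9=True, y10=False, y11=False is a satisfying assignment.

SATISFIABLE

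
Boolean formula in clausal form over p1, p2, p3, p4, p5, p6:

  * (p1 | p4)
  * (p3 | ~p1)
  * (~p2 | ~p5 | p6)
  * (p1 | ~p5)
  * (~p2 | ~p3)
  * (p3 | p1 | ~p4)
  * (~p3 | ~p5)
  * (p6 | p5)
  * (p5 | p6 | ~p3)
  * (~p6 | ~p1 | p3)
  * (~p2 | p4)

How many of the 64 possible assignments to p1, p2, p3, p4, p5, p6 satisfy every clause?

Satisfying assignments:
  p1=F p2=F p3=T p4=T p5=F p6=T
  p1=T p2=F p3=T p4=F p5=F p6=T
  p1=T p2=F p3=T p4=T p5=F p6=T
Count: 3.

3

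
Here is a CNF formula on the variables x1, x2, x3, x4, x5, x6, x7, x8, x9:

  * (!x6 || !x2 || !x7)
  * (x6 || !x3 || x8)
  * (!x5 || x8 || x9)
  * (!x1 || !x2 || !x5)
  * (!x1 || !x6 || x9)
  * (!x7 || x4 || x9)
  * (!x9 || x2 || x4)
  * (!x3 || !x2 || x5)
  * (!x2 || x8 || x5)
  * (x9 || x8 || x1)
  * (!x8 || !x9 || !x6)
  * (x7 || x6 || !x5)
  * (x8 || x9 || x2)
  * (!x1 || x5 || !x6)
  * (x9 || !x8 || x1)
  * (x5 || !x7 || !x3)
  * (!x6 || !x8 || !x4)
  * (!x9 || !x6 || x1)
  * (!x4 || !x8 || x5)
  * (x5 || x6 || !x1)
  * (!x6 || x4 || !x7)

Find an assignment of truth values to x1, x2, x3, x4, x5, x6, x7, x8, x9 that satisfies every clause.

x1=F, x2=F, x3=F, x4=T, x5=F, x6=F, x7=F, x8=F, x9=T

x3 occurs only negated in the remaining clauses — set x3 = False.
Try x1 = False.
Try x2 = False.
The remaining clauses are satisfied by x4 = True, x5 = False, x6 = False, x7 = False, x8 = False, x9 = True.
Every clause has at least one true literal under this assignment.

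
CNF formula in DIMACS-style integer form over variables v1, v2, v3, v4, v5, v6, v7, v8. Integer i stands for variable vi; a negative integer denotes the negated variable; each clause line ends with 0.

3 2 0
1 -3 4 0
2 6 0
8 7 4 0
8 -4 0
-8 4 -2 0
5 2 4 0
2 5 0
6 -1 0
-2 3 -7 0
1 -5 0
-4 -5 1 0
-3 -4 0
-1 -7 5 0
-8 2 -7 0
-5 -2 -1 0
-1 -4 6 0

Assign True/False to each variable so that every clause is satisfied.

Pure literal: v6 appears only positively; assign v6 = True.
Try v1 = True.
Branch on v2: take v2 = False.
  then v3 is forced to True.
  then v5 is forced to True.
  then v4 is forced to False.
For the remaining variables, v7 = True, v8 = False works.

v1 = T, v2 = F, v3 = T, v4 = F, v5 = T, v6 = T, v7 = T, v8 = F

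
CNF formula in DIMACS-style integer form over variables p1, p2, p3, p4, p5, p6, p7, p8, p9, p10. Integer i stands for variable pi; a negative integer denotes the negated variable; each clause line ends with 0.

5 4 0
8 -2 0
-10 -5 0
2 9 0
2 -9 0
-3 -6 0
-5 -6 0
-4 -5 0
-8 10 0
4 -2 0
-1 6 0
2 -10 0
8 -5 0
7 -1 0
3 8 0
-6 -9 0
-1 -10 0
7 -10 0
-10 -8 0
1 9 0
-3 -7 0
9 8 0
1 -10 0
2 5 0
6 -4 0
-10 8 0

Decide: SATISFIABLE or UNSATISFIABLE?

UNSATISFIABLE

p10 = True:
  propagation gives p5=False, p4=True, p2=True, p8=True; an empty clause results — contradiction.
p10 = False:
  propagation gives p8=False, p2=False, p9=True; an empty clause results — contradiction.
Every branch closes, so no satisfying assignment exists.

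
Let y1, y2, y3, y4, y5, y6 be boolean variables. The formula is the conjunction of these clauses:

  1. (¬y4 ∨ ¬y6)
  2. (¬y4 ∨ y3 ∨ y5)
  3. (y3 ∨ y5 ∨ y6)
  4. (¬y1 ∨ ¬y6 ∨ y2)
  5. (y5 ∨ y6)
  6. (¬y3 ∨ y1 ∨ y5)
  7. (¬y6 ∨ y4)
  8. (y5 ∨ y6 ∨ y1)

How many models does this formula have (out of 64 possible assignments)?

16

Case analysis on y6 and y5:
  y6=1, y5=1: a clause becomes empty — 0.
  y6=1, y5=0: a clause becomes empty — 0.
  y6=0, y5=1: y1, y2, y3, y4 free → 2^4 = 16.
  y6=0, y5=0: a clause becomes empty — 0.
Total: 0 + 0 + 16 + 0 = 16.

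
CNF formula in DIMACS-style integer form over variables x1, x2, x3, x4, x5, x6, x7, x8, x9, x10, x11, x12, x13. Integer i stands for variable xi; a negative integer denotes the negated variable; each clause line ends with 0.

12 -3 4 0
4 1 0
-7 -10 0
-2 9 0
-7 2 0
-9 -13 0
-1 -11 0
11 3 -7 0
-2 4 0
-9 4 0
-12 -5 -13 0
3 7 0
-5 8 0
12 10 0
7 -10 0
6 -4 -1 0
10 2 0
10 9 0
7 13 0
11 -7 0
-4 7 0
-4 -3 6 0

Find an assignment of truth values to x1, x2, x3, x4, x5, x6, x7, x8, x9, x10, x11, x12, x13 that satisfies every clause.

x1=0, x2=1, x3=0, x4=1, x5=0, x6=0, x7=1, x8=1, x9=1, x10=0, x11=1, x12=1, x13=0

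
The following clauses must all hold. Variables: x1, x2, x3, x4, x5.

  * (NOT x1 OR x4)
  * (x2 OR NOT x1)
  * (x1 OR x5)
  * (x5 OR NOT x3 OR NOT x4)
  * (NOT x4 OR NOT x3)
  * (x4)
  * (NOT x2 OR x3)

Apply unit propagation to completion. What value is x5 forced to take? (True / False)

Unit clause (x4) sets x4 = True.
From (NOT x4 OR NOT x3) and x4 = True: x3 = False.
From (x3 OR NOT x2) and x3 = False: x2 = False.
In (x2 OR NOT x1), x2 is now false; NOT x1 must hold, so x1 = False.
(x5 OR x1) with x1 = False leaves only x5, so x5 = True.

True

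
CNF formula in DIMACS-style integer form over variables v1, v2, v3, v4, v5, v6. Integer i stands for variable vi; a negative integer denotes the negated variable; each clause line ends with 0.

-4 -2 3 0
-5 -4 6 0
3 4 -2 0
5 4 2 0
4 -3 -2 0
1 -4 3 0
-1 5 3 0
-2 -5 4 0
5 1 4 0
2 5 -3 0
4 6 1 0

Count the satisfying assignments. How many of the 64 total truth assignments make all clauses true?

Case analysis on v4 and v2:
  v4=T, v2=T: v1 free; 3 ways for (v3,v5,v6) × 2^1 = 6.
  v4=T, v2=F: remaining (v1,v3,v5,v6) ∈ {(F,T,T,T); (T,F,T,T); (T,T,T,T)} — 3.
  v4=F, v2=T: a clause becomes empty — 0.
  v4=F, v2=F: v3 free; 3 ways for (v1,v5,v6) × 2^1 = 6.
Total: 6 + 3 + 0 + 6 = 15.

15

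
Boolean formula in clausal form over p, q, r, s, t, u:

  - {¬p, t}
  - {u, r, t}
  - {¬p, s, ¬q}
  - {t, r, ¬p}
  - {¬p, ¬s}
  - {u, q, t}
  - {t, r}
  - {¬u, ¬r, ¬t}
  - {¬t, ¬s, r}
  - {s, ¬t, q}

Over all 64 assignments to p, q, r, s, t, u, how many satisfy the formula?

Split on t, then r.
  t=T, r=T: remaining (p,q,s,u) ∈ {(F,F,T,F); (F,T,F,F); (F,T,T,F)} — 3.
  t=T, r=F: remaining (p,q,s,u) ∈ {(F,T,F,F); (F,T,F,T)} — 2.
  t=F, r=T: s free; 3 ways for (p,q,u) × 2^1 = 6.
  t=F, r=F: a clause becomes empty — 0.
Total: 3 + 2 + 6 + 0 = 11.

11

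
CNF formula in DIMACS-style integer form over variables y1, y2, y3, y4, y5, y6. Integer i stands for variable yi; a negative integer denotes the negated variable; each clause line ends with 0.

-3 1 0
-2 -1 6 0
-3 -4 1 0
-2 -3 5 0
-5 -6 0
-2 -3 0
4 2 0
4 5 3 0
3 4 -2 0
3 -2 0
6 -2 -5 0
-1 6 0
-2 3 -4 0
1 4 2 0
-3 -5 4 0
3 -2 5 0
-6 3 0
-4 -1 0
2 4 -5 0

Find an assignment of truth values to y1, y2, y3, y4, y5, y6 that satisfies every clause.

y1=0, y2=0, y3=0, y4=1, y5=1, y6=0

Try y1 = False.
  then y3 is forced to False.
  then y2 is forced to False.
  then y4 is forced to True.
  then y6 is forced to False.
y5 is now unconstrained; take y5 = True.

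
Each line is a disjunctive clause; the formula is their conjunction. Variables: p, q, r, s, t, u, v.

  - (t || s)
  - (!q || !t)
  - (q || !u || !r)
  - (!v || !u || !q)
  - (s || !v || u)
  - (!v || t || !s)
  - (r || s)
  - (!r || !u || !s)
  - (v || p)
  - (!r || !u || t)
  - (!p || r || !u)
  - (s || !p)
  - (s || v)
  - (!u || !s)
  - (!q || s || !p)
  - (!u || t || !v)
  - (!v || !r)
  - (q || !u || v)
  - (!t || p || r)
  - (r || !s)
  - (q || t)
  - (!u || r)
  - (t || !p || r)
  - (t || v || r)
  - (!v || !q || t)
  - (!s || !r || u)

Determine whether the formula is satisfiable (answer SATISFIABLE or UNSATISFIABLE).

UNSATISFIABLE

r = True:
  propagation gives v=False, p=True, s=True, u=False; an empty clause results — contradiction.
r = False:
  propagation gives s=True; an empty clause results — contradiction.
Every branch closes, so no satisfying assignment exists.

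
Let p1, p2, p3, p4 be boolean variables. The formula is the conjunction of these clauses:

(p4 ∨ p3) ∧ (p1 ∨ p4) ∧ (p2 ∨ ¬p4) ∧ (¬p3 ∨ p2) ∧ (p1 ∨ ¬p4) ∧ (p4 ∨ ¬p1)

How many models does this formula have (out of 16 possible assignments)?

Satisfying assignments:
  p1=1 p2=1 p3=0 p4=1
  p1=1 p2=1 p3=1 p4=1
Count: 2.

2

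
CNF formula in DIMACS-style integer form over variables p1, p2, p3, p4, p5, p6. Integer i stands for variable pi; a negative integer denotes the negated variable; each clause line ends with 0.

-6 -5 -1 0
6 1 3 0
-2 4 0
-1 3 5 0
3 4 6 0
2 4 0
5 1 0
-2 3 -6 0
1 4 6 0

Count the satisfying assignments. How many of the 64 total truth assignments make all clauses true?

13

Split on p1, then p6.
  p1=T, p6=T: remaining (p2,p3,p4,p5) ∈ {(F,T,T,F); (T,T,T,F)} — 2.
  p1=T, p6=F: p2 free; 3 ways for (p3,p4,p5) × 2^1 = 6.
  p1=F, p6=T: remaining (p2,p3,p4,p5) ∈ {(F,F,T,T); (F,T,T,T); (T,T,T,T)} — 3.
  p1=F, p6=F: remaining (p2,p3,p4,p5) ∈ {(F,T,T,T); (T,T,T,T)} — 2.
Total: 2 + 6 + 3 + 2 = 13.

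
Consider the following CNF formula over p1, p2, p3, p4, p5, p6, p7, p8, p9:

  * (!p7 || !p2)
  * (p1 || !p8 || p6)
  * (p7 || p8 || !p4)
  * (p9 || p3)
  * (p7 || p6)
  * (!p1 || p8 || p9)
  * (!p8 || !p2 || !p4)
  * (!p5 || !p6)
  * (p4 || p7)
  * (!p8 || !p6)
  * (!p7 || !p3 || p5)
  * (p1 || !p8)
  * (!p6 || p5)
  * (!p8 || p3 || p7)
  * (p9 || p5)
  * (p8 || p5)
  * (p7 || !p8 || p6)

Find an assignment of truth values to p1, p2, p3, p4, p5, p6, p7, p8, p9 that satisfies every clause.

p2 occurs only negated in the remaining clauses — set p2 = False.
Pure literal: p9 appears only positively; assign p9 = True.
Set p1 = False and propagate.
  then p8 is forced to False.
  then p5 is forced to True.
  then p6 is forced to False.
  then p7 is forced to True.
p3, p4 are now unconstrained; take p3 = True, p4 = False.
Check each clause:
  1. (!p7 || !p2) — !p2 is true.
  2. (!p8 || p6 || p1) — !p8 is true.
  3. (!p4 || p8 || p7) — !p4 is true.
  4. (p3 || p9) — p9 is true.
  5. (p7 || p6) — p7 is true.
  6. (!p1 || p8 || p9) — p9 is true.
  7. (!p2 || !p8 || !p4) — !p8 is true.
  8. (!p5 || !p6) — !p6 is true.
  9. (p4 || p7) — p7 is true.
  10. (!p8 || !p6) — !p8 is true.
  11. (p5 || !p3 || !p7) — p5 is true.
  12. (p1 || !p8) — !p8 is true.
  13. (!p6 || p5) — !p6 is true.
  14. (p3 || p7 || !p8) — !p8 is true.
  15. (p9 || p5) — p9 is true.
  16. (p5 || p8) — p5 is true.
  17. (p7 || p6 || !p8) — !p8 is true.

p1 = False, p2 = False, p3 = True, p4 = False, p5 = True, p6 = False, p7 = True, p8 = False, p9 = True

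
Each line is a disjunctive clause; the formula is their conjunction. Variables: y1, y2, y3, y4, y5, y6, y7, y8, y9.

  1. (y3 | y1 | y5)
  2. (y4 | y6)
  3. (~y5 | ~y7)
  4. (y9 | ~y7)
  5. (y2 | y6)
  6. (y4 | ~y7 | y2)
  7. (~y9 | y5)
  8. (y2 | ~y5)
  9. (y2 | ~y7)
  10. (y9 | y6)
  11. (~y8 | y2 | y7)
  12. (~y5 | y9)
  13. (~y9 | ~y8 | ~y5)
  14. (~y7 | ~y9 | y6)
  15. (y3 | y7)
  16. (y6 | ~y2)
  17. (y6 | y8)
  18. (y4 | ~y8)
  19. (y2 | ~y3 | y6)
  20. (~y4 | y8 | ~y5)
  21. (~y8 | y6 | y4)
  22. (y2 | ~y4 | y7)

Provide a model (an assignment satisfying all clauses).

y1 = F  y2 = T  y3 = T  y4 = T  y5 = F  y6 = T  y7 = F  y8 = T  y9 = F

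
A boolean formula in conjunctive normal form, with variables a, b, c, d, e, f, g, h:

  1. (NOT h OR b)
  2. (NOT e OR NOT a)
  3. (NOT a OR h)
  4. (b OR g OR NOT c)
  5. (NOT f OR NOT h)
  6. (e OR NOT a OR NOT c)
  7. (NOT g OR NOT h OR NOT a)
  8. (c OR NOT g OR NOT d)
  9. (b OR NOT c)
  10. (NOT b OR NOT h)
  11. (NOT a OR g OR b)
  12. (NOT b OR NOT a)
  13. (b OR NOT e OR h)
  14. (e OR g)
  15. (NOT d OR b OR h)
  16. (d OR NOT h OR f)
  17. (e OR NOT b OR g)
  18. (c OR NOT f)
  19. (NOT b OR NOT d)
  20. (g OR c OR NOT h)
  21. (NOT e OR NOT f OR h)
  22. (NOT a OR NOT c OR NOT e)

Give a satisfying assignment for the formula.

a=F, b=T, c=T, d=F, e=F, f=T, g=T, h=F

Pure literal: a appears only negated; assign a = False.
Set b = True and propagate.
  then h is forced to False.
  then d is forced to False.
Try c = True.
The remaining clauses are satisfied by e = False, f = True, g = True.
Every clause has at least one true literal under this assignment.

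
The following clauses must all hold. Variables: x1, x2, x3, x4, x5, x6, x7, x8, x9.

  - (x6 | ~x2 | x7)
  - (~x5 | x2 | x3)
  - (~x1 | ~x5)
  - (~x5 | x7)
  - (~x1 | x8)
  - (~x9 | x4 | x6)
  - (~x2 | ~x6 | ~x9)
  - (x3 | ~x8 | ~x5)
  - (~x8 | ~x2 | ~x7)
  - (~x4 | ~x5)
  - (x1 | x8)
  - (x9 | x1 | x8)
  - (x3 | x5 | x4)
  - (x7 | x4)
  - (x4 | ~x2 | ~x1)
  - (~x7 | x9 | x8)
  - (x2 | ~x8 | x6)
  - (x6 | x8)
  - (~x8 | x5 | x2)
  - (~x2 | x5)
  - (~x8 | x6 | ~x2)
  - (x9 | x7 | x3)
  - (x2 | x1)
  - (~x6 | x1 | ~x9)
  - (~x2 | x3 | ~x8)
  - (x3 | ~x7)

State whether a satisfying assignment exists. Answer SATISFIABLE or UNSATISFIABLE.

UNSATISFIABLE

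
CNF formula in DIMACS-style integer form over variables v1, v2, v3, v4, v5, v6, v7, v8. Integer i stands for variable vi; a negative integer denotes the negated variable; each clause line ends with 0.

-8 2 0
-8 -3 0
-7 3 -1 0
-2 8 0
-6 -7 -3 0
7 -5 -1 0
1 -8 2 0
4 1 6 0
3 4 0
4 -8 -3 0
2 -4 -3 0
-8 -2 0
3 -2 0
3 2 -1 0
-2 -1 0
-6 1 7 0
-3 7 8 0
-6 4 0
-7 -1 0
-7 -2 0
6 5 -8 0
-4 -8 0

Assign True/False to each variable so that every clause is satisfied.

v1 = F, v2 = F, v3 = F, v4 = T, v5 = T, v6 = F, v7 = T, v8 = F

Set v1 = False and propagate.
Branch on v2: take v2 = False.
  then v8 is forced to False.
For the remaining variables, v3 = False, v4 = True, v5 = True, v6 = False, v7 = True works.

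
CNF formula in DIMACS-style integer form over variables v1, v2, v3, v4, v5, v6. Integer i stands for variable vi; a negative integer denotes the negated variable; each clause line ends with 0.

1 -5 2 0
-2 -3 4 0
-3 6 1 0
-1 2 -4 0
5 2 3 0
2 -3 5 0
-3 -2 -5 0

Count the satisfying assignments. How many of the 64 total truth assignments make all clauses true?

Case analysis on v2 and v3:
  v2=T, v3=T: remaining (v1,v4,v5,v6) ∈ {(F,T,F,T); (T,T,F,F); (T,T,F,T)} — 3.
  v2=T, v3=F: v1, v4, v5, v6 free → 2^4 = 16.
  v2=F, v3=T: remaining (v1,v4,v5,v6) ∈ {(T,F,T,F); (T,F,T,T)} — 2.
  v2=F, v3=F: remaining (v1,v4,v5,v6) ∈ {(T,F,T,F); (T,F,T,T)} — 2.
Total: 3 + 16 + 2 + 2 = 23.

23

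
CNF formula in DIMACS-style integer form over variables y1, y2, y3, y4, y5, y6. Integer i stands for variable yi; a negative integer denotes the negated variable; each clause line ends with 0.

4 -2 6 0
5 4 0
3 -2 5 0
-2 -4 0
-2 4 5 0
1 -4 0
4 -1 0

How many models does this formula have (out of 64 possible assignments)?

Case analysis on y4 and y2:
  y4=1, y2=1: a clause becomes empty — 0.
  y4=1, y2=0: forces y1=1; y3, y5, y6 free → 2^3 = 8.
  y4=0, y2=1: remaining (y1,y3,y5,y6) ∈ {(0,0,1,1); (0,1,1,1)} — 2.
  y4=0, y2=0: remaining (y1,y3,y5,y6) ∈ {(0,0,1,0); (0,0,1,1); (0,1,1,0); (0,1,1,1)} — 4.
Total: 0 + 8 + 2 + 4 = 14.

14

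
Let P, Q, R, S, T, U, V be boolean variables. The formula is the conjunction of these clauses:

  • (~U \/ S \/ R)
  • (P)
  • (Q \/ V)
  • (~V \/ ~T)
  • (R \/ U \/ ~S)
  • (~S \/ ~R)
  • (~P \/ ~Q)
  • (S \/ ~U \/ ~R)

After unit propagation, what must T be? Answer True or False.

(P) stands alone — P = True.
In (~Q \/ ~P), ~P is now false; ~Q must hold, so Q = False.
(Q \/ V): since Q = False, the clause reduces to (V). V = True.
(~T \/ ~V) with V = True leaves only ~T, so T = False.

False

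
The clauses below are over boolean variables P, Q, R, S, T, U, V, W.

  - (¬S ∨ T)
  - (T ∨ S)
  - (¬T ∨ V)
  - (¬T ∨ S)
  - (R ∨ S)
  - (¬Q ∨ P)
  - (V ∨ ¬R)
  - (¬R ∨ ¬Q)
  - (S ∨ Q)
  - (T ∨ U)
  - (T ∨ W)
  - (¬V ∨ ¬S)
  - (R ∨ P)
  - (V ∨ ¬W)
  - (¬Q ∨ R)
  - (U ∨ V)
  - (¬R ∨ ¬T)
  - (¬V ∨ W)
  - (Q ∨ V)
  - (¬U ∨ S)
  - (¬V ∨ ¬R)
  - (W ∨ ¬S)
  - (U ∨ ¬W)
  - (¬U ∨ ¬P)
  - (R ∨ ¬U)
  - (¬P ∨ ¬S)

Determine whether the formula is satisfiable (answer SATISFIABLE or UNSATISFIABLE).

S = True:
  propagation gives T=True, V=True; an empty clause results — contradiction.
S = False:
  propagation gives T=True; an empty clause results — contradiction.
Every branch closes, so no satisfying assignment exists.

UNSATISFIABLE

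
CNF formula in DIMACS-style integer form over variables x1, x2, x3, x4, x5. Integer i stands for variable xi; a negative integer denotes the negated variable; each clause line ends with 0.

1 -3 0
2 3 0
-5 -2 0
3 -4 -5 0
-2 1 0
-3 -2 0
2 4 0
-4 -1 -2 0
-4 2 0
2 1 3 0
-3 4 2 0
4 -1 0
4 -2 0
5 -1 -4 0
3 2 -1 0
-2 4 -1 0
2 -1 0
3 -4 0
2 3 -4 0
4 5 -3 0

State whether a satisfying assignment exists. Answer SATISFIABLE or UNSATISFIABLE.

x2 = True:
  propagation gives x5=False, x1=True, x3=False, x4=False; an empty clause results — contradiction.
x2 = False:
  propagation gives x3=True, x1=True; an empty clause results — contradiction.
Every branch closes, so no satisfying assignment exists.

UNSATISFIABLE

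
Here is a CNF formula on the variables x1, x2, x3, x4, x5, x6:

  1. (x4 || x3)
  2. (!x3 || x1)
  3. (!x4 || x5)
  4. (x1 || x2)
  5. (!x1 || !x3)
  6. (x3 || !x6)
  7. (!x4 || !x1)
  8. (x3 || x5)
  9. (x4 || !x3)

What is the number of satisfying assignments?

1

Satisfying assignments:
  x1=0 x2=1 x3=0 x4=1 x5=1 x6=0
That's 1 in total.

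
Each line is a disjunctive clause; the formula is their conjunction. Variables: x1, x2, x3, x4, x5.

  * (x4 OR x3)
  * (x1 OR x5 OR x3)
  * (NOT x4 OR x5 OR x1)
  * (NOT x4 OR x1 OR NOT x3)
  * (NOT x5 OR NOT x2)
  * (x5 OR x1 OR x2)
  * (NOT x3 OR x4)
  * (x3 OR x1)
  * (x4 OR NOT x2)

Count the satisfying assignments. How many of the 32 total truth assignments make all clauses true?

6

The models are:
  x1=1 x2=0 x3=0 x4=1 x5=0
  x1=1 x2=0 x3=0 x4=1 x5=1
  x1=1 x2=0 x3=1 x4=1 x5=0
  x1=1 x2=0 x3=1 x4=1 x5=1
  x1=1 x2=1 x3=0 x4=1 x5=0
  x1=1 x2=1 x3=1 x4=1 x5=0
That's 6 in total.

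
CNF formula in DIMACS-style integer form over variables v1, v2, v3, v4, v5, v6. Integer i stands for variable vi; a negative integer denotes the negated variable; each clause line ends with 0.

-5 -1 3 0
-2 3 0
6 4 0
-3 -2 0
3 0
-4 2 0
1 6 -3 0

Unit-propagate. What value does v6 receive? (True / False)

True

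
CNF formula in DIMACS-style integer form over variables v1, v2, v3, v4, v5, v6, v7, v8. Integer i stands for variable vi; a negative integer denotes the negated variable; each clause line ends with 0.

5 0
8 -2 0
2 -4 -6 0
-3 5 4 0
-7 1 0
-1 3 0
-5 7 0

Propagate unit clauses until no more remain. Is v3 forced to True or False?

True

(v5) stands alone — v5 = True.
(v7 OR NOT v5): since v5 = True, the clause reduces to (v7). v7 = True.
(v1 OR NOT v7) with v7 = True leaves only v1, so v1 = True.
(v3 OR NOT v1): since v1 = True, the clause reduces to (v3). v3 = True.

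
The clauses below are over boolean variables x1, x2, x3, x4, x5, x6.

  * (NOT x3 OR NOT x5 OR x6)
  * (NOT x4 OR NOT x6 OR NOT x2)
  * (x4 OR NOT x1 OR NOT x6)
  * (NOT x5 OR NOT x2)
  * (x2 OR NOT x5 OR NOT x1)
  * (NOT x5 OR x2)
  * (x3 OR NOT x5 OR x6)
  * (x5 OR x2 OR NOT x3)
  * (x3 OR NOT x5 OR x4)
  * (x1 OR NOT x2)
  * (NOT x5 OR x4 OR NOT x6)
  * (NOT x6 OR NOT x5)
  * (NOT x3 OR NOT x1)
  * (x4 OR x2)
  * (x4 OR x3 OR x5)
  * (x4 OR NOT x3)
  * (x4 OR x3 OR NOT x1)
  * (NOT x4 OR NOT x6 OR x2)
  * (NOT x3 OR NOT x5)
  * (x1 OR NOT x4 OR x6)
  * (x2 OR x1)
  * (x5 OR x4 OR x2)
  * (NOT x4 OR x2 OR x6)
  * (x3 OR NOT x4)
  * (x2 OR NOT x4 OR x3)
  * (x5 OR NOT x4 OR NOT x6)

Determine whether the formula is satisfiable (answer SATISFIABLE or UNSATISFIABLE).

x4 = True:
  propagation gives x3=True, x1=False, x2=False; an empty clause results — contradiction.
x4 = False:
  propagation gives x2=True, x5=False, x1=True, x6=False; an empty clause results — contradiction.
Every branch closes, so no satisfying assignment exists.

UNSATISFIABLE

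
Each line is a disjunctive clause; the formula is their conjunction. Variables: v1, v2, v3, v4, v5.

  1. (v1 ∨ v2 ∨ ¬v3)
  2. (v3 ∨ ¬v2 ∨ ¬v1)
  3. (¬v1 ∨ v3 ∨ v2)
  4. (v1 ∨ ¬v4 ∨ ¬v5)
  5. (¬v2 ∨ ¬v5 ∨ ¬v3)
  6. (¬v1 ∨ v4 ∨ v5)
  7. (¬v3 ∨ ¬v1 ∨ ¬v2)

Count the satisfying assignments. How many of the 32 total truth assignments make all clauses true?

11

Case analysis on v1 and v2:
  v1=T, v2=T: a clause becomes empty — 0.
  v1=T, v2=F: remaining (v3,v4,v5) ∈ {(T,F,T); (T,T,F); (T,T,T)} — 3.
  v1=F, v2=T: 5 of the 8 assignments to (v3,v4,v5) work.
  v1=F, v2=F: remaining (v3,v4,v5) ∈ {(F,F,F); (F,F,T); (F,T,F)} — 3.
Total: 0 + 3 + 5 + 3 = 11.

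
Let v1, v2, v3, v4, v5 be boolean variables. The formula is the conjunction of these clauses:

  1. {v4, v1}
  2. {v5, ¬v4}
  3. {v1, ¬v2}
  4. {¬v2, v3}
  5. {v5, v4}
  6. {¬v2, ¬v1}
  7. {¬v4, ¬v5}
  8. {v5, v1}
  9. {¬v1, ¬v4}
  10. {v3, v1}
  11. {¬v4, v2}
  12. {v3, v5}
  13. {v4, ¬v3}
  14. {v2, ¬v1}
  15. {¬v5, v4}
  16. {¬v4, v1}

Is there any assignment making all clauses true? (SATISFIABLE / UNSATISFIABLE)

v4 = True:
  propagation gives v5=True; an empty clause results — contradiction.
v4 = False:
  propagation gives v1=True, v5=True; an empty clause results — contradiction.
Every branch closes, so no satisfying assignment exists.

UNSATISFIABLE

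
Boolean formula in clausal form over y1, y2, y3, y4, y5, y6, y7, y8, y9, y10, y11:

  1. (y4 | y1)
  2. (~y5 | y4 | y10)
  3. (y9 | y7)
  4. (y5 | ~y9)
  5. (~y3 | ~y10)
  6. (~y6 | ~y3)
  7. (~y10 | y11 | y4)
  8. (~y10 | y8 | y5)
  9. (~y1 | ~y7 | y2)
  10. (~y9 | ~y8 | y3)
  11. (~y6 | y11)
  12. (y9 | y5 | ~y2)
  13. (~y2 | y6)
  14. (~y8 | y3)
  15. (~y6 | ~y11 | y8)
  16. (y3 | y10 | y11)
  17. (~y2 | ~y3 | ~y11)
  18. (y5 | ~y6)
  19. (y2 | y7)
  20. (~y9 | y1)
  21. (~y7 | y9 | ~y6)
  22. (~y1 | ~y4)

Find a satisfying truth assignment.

y1=F, y2=F, y3=T, y4=T, y5=F, y6=F, y7=T, y8=F, y9=F, y10=F, y11=F

Set y1 = False and propagate.
  then y4 is forced to True.
  then y9 is forced to False.
  then y7 is forced to True.
  then y6 is forced to False.
  then y2 is forced to False.
Try y3 = True.
  then y10 is forced to False.
y5, y8, y11 are now unconstrained; take y5 = False, y8 = False, y11 = False.
Every clause has at least one true literal under this assignment.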